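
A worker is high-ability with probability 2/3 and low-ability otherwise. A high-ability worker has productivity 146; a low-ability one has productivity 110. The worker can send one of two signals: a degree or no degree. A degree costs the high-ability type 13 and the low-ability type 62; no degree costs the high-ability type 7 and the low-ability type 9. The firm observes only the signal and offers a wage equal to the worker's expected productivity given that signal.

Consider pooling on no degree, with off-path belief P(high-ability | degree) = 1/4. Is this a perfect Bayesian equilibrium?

Yes

At the pooled signal (no degree) the firm holds the prior 2/3 and pays 2/3·146 + 1/3·110 = 134. Off-path (degree) belief 1/4 gives 1/4·146 + 3/4·110 = 119.
High-ability: no degree gives 134 − 7 = 127; degree gives 119 − 13 = 106. Stays. ✓
Low-ability: no degree gives 134 − 9 = 125; degree gives 119 − 62 = 57. Stays. ✓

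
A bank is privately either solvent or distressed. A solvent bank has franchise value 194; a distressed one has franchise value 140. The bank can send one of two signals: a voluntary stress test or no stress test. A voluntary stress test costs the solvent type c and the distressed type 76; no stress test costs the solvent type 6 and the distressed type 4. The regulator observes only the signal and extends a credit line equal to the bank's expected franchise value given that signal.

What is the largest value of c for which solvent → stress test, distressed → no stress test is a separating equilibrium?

60

Under separation: stress test → solvent (pays 194); no stress test → distressed (pays 140).
Distressed: 140 − 4 = 136 ≥ 194 − 76 = 118. Holds regardless of c. ✓
Solvent: 194 − c ≥ 140 − 6, so c ≤ 194 − 134 = 60.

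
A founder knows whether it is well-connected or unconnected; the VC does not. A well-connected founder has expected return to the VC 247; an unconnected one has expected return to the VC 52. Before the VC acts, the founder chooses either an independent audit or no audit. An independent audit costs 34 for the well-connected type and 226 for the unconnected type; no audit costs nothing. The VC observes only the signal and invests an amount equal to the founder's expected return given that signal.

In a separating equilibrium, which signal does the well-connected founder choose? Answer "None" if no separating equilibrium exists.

Try well-connected → audit, unconnected → no audit:
  If types separate, audit earns payment 247 and no audit earns 52.
  Well-connected: audit gives 247 − 34 = 213; no audit gives 52 − 0 = 52. No deviation. ✓
  Unconnected: no audit gives 52 − 0 = 52; audit gives 247 − 226 = 21. No deviation. ✓
Both hold — the well-connected type sends audit.

audit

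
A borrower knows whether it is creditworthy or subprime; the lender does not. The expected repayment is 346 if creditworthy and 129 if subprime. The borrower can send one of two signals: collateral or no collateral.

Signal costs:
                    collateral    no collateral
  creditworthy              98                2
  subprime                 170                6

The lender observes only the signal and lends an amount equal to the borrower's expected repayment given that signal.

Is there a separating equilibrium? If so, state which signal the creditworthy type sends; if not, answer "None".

Try creditworthy → collateral, subprime → no collateral:
  If types separate, collateral earns payment 346 and no collateral earns 129.
  Creditworthy: collateral gives 346 − 98 = 248; no collateral gives 129 − 2 = 127. No deviation. ✓
  Subprime: no collateral gives 129 − 6 = 123; collateral gives 346 − 170 = 176. Would deviate. ✗
Try creditworthy → no collateral, subprime → collateral:
  If types separate, no collateral earns payment 346 and collateral earns 129.
  Creditworthy: no collateral gives 346 − 2 = 344; collateral gives 129 − 98 = 31. No deviation. ✓
  Subprime: collateral gives 129 − 170 = -41; no collateral gives 346 − 6 = 340. Would deviate. ✗
Neither assignment is incentive-compatible.

None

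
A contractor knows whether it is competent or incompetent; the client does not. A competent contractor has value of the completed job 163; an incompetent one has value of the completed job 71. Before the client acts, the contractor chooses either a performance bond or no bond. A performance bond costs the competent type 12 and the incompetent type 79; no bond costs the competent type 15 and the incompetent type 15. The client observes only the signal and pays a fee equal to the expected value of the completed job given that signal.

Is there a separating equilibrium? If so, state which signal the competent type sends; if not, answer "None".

None

Try competent → bond, incompetent → no bond:
  If types separate, bond earns payment 163 and no bond earns 71.
  Competent: bond gives 163 − 12 = 151; no bond gives 71 − 15 = 56. No deviation. ✓
  Incompetent: no bond gives 71 − 15 = 56; bond gives 163 − 79 = 84. Would deviate. ✗
Try competent → no bond, incompetent → bond:
  If types separate, no bond earns payment 163 and bond earns 71.
  Competent: no bond gives 163 − 15 = 148; bond gives 71 − 12 = 59. No deviation. ✓
  Incompetent: bond gives 71 − 79 = -8; no bond gives 163 − 15 = 148. Would deviate. ✗
Neither assignment is incentive-compatible.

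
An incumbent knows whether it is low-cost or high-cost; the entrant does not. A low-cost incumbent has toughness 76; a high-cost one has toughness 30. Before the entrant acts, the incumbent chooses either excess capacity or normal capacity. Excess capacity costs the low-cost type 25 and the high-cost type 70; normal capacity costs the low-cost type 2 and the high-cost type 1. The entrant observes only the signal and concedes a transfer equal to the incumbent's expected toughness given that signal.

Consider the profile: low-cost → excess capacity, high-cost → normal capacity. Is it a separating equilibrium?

Under separation the entrant infers type exactly: excess capacity → low-cost (pays 76), normal capacity → high-cost (pays 30).
Low-cost: excess capacity gives 76 − 25 = 51; normal capacity gives 30 − 2 = 28. No deviation. ✓
High-cost: normal capacity gives 30 − 1 = 29; excess capacity gives 76 − 70 = 6. No deviation. ✓
Neither type gains from mimicking the other.

Yes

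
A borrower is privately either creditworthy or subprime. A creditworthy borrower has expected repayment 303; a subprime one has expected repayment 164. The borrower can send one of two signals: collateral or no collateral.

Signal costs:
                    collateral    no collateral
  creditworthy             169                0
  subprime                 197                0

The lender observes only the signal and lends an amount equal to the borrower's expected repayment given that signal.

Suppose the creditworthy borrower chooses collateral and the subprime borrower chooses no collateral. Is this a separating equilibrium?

No

If types separate, collateral earns payment 303 and no collateral earns 164.
Creditworthy: collateral gives 303 − 169 = 134; no collateral gives 164 − 0 = 164. Would deviate. ✗
Subprime: no collateral gives 164 − 0 = 164; collateral gives 303 − 197 = 106. No deviation. ✓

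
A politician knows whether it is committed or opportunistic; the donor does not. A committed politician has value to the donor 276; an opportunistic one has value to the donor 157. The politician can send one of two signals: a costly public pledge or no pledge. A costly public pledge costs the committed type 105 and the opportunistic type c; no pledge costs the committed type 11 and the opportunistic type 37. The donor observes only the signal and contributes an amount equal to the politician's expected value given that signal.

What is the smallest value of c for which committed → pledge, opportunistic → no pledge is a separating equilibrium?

156

Under separation: pledge → committed (pays 276); no pledge → opportunistic (pays 157).
Committed: 276 − 105 = 171 ≥ 157 − 11 = 146. Holds regardless of c. ✓
Opportunistic: 157 − 37 ≥ 276 − c, so c ≥ 276 − 120 = 156.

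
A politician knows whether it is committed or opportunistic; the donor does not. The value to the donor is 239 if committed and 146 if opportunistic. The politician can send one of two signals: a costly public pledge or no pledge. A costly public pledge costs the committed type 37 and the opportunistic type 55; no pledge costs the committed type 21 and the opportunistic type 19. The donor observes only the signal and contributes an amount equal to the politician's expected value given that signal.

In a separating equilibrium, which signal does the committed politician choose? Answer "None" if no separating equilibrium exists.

None

Try committed → pledge, opportunistic → no pledge:
  If types separate, pledge earns payment 239 and no pledge earns 146.
  Committed: pledge gives 239 − 37 = 202; no pledge gives 146 − 21 = 125. No deviation. ✓
  Opportunistic: no pledge gives 146 − 19 = 127; pledge gives 239 − 55 = 184. Would deviate. ✗
Try committed → no pledge, opportunistic → pledge:
  If types separate, no pledge earns payment 239 and pledge earns 146.
  Committed: no pledge gives 239 − 21 = 218; pledge gives 146 − 37 = 109. No deviation. ✓
  Opportunistic: pledge gives 146 − 55 = 91; no pledge gives 239 − 19 = 220. Would deviate. ✗
Neither assignment is incentive-compatible.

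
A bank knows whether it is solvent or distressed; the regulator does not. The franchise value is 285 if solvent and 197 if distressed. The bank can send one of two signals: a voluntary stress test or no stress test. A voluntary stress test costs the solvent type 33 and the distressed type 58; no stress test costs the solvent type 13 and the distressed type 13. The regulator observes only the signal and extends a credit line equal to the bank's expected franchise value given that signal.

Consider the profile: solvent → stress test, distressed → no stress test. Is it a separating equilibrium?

No

Under separation the regulator infers type exactly: stress test → solvent (pays 285), no stress test → distressed (pays 197).
Solvent: stress test gives 285 − 33 = 252; no stress test gives 197 − 13 = 184. No deviation. ✓
Distressed: no stress test gives 197 − 13 = 184; stress test gives 285 − 58 = 227. Would deviate. ✗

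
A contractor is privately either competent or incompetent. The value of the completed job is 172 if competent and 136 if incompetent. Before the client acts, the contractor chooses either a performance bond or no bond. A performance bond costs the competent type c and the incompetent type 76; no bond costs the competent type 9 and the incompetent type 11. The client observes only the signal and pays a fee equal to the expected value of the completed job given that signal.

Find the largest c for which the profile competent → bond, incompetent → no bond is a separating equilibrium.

Under separation: bond → competent (pays 172); no bond → incompetent (pays 136).
Incompetent: 136 − 11 = 125 ≥ 172 − 76 = 96. Holds regardless of c. ✓
Competent: 172 − c ≥ 136 − 9, so c ≤ 172 − 127 = 45.

45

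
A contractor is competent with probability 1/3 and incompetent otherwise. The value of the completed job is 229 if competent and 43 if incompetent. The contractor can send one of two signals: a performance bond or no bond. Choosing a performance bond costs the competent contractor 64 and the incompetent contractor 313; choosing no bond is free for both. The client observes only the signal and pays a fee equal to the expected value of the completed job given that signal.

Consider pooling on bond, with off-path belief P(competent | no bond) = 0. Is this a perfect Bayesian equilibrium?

No

At the pooled signal (bond) the client holds the prior 1/3 and pays 1/3·229 + 2/3·43 = 105. Off-path (no bond) belief 0 gives 0·229 + 1·43 = 43.
Competent: bond gives 105 − 64 = 41; no bond gives 43 − 0 = 43. Deviates. ✗
Incompetent: bond gives 105 − 313 = -208; no bond gives 43 − 0 = 43. Deviates. ✗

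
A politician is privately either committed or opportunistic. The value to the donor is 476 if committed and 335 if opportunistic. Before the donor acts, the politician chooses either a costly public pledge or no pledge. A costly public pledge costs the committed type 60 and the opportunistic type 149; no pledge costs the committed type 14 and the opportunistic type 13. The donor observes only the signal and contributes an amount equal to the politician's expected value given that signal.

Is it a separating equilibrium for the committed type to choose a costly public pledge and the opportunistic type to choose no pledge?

No

Under separation the donor infers type exactly: pledge → committed (pays 476), no pledge → opportunistic (pays 335).
Committed: pledge gives 476 − 60 = 416; no pledge gives 335 − 14 = 321. No deviation. ✓
Opportunistic: no pledge gives 335 − 13 = 322; pledge gives 476 − 149 = 327. Would deviate. ✗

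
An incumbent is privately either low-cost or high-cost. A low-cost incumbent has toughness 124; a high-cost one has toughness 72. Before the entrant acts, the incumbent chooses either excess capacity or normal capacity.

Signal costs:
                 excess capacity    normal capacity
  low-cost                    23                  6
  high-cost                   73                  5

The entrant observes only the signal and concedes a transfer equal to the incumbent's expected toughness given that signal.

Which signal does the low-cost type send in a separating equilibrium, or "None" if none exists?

Try low-cost → excess capacity, high-cost → normal capacity:
  Under separation the entrant infers type exactly: excess capacity → low-cost (pays 124), normal capacity → high-cost (pays 72).
  Low-cost: excess capacity gives 124 − 23 = 101; normal capacity gives 72 − 6 = 66. No deviation. ✓
  High-cost: normal capacity gives 72 − 5 = 67; excess capacity gives 124 − 73 = 51. No deviation. ✓
Both hold — the low-cost type sends excess capacity.

excess capacity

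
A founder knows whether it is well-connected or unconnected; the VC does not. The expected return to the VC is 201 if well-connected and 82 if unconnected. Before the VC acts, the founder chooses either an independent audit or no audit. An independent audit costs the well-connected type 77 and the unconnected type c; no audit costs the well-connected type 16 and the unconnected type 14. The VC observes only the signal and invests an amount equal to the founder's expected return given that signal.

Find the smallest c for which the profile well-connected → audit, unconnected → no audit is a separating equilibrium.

Under separation: audit → well-connected (pays 201); no audit → unconnected (pays 82).
Well-connected: 201 − 77 = 124 ≥ 82 − 16 = 66. Holds regardless of c. ✓
Unconnected: 82 − 14 ≥ 201 − c, so c ≥ 201 − 68 = 133.

133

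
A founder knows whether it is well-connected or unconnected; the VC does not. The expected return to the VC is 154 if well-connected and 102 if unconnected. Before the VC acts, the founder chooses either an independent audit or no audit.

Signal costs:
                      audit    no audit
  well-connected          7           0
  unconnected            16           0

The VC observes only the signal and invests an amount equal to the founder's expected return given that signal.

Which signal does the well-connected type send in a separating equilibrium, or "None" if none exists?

Try well-connected → audit, unconnected → no audit:
  If types separate, audit earns payment 154 and no audit earns 102.
  Well-connected: audit gives 154 − 7 = 147; no audit gives 102 − 0 = 102. No deviation. ✓
  Unconnected: no audit gives 102 − 0 = 102; audit gives 154 − 16 = 138. Would deviate. ✗
Try well-connected → no audit, unconnected → audit:
  If types separate, no audit earns payment 154 and audit earns 102.
  Well-connected: no audit gives 154 − 0 = 154; audit gives 102 − 7 = 95. No deviation. ✓
  Unconnected: audit gives 102 − 16 = 86; no audit gives 154 − 0 = 154. Would deviate. ✗
Neither assignment is incentive-compatible.

None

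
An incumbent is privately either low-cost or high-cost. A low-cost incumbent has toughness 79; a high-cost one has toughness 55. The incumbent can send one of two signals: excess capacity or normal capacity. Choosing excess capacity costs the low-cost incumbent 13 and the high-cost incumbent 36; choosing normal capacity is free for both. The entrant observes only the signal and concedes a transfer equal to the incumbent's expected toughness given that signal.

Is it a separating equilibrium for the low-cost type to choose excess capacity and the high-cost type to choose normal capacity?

Yes

Under separation the entrant infers type exactly: excess capacity → low-cost (pays 79), normal capacity → high-cost (pays 55).
Low-cost: excess capacity gives 79 − 13 = 66; normal capacity gives 55 − 0 = 55. No deviation. ✓
High-cost: normal capacity gives 55 − 0 = 55; excess capacity gives 79 − 36 = 43. No deviation. ✓
Both incentive constraints hold.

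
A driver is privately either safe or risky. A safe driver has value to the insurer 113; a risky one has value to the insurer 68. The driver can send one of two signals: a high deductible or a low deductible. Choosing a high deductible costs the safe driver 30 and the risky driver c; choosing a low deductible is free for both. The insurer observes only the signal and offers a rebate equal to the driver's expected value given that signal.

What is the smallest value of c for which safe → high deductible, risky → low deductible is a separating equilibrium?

45

Under separation: high deductible → safe (pays 113); low deductible → risky (pays 68).
Safe: 113 − 30 = 83 ≥ 68 − 0 = 68. Holds regardless of c. ✓
Risky: 68 − 0 ≥ 113 − c, so c ≥ 113 − 68 = 45.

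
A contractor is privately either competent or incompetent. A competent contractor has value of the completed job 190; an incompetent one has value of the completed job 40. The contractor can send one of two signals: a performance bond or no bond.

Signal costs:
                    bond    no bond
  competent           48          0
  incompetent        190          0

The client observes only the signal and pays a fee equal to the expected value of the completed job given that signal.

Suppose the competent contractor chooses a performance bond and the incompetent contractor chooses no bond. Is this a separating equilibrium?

Under separation the client infers type exactly: bond → competent (pays 190), no bond → incompetent (pays 40).
Competent: bond gives 190 − 48 = 142; no bond gives 40 − 0 = 40. No deviation. ✓
Incompetent: no bond gives 40 − 0 = 40; bond gives 190 − 190 = 0. No deviation. ✓
Neither type gains from mimicking the other.

Yes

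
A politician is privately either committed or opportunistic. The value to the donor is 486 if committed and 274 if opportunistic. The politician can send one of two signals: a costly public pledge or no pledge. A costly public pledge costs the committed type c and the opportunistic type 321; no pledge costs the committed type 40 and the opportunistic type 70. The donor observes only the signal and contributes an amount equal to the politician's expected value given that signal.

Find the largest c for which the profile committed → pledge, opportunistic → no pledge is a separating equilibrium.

Under separation: pledge → committed (pays 486); no pledge → opportunistic (pays 274).
Opportunistic: 274 − 70 = 204 ≥ 486 − 321 = 165. Holds regardless of c. ✓
Committed: 486 − c ≥ 274 − 40, so c ≤ 486 − 234 = 252.

252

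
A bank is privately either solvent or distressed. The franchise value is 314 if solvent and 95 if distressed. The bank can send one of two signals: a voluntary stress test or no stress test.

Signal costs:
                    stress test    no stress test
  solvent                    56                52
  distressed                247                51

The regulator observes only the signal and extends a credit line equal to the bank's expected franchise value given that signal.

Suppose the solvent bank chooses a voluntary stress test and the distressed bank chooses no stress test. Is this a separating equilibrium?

No

Under separation the regulator infers type exactly: stress test → solvent (pays 314), no stress test → distressed (pays 95).
Solvent: stress test gives 314 − 56 = 258; no stress test gives 95 − 52 = 43. No deviation. ✓
Distressed: no stress test gives 95 − 51 = 44; stress test gives 314 − 247 = 67. Would deviate. ✗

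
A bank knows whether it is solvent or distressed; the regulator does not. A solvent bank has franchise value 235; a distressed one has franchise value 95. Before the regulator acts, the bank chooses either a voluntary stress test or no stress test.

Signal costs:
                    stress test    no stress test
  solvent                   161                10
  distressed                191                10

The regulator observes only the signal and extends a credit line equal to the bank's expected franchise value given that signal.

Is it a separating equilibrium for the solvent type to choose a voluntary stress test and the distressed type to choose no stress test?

No

Under separation the regulator infers type exactly: stress test → solvent (pays 235), no stress test → distressed (pays 95).
Solvent: stress test gives 235 − 161 = 74; no stress test gives 95 − 10 = 85. Would deviate. ✗
Distressed: no stress test gives 95 − 10 = 85; stress test gives 235 − 191 = 44. No deviation. ✓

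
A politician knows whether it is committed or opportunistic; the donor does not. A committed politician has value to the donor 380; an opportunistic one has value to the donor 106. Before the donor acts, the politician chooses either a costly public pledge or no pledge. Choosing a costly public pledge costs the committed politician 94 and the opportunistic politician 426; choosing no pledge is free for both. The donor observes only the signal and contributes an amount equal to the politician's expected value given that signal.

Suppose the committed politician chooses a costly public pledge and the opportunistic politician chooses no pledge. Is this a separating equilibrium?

If types separate, pledge earns payment 380 and no pledge earns 106.
Committed: pledge gives 380 − 94 = 286; no pledge gives 106 − 0 = 106. No deviation. ✓
Opportunistic: no pledge gives 106 − 0 = 106; pledge gives 380 − 426 = -46. No deviation. ✓
Both incentive constraints hold.

Yes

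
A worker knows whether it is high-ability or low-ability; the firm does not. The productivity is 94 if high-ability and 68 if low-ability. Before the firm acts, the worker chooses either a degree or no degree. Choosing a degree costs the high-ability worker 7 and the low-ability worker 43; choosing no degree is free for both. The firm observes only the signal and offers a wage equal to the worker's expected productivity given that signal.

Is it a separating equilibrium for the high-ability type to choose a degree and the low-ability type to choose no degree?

If types separate, degree earns payment 94 and no degree earns 68.
High-ability: degree gives 94 − 7 = 87; no degree gives 68 − 0 = 68. No deviation. ✓
Low-ability: no degree gives 68 − 0 = 68; degree gives 94 − 43 = 51. No deviation. ✓
Neither type gains from mimicking the other.

Yes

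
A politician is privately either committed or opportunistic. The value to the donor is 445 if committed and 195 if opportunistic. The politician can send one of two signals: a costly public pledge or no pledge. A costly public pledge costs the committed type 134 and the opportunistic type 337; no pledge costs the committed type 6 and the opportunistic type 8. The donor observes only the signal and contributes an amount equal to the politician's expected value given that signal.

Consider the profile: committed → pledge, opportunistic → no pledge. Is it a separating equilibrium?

If types separate, pledge earns payment 445 and no pledge earns 195.
Committed: pledge gives 445 − 134 = 311; no pledge gives 195 − 6 = 189. No deviation. ✓
Opportunistic: no pledge gives 195 − 8 = 187; pledge gives 445 − 337 = 108. No deviation. ✓
Neither type gains from mimicking the other.

Yes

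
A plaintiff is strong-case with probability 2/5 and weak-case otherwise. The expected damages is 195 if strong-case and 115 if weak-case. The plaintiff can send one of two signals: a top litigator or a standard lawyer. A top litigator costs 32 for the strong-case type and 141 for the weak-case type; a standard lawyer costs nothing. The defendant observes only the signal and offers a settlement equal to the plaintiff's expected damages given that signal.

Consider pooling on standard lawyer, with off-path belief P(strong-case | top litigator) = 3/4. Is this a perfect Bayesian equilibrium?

At the pooled signal (standard lawyer) the defendant holds the prior 2/5 and pays 2/5·195 + 3/5·115 = 147. Off-path (top litigator) belief 3/4 gives 3/4·195 + 1/4·115 = 175.
Strong-case: standard lawyer gives 147 − 0 = 147; top litigator gives 175 − 32 = 143. Stays. ✓
Weak-case: standard lawyer gives 147 − 0 = 147; top litigator gives 175 − 141 = 34. Stays. ✓

Yes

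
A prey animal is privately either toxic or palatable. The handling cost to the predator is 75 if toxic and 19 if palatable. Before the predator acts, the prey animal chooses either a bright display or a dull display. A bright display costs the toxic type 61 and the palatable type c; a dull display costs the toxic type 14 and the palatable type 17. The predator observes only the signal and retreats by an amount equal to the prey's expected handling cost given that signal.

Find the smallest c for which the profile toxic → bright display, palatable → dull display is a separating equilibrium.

Under separation: bright display → toxic (pays 75); dull display → palatable (pays 19).
Toxic: 75 − 61 = 14 ≥ 19 − 14 = 5. Holds regardless of c. ✓
Palatable: 19 − 17 ≥ 75 − c, so c ≥ 75 − 2 = 73.

73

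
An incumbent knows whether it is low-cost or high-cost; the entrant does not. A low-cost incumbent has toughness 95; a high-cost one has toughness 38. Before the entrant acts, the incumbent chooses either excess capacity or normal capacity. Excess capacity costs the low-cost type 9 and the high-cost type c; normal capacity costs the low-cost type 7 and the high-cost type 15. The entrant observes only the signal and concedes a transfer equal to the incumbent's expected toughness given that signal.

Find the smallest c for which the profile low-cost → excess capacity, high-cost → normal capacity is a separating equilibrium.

Under separation: excess capacity → low-cost (pays 95); normal capacity → high-cost (pays 38).
Low-cost: 95 − 9 = 86 ≥ 38 − 7 = 31. Holds regardless of c. ✓
High-cost: 38 − 15 ≥ 95 − c, so c ≥ 95 − 23 = 72.

72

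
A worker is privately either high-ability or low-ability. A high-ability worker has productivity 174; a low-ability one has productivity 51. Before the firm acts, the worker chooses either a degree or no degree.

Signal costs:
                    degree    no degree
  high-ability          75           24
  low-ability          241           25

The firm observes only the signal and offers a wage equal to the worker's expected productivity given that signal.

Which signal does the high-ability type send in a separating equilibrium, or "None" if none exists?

Try high-ability → degree, low-ability → no degree:
  Under separation the firm infers type exactly: degree → high-ability (pays 174), no degree → low-ability (pays 51).
  High-ability: degree gives 174 − 75 = 99; no degree gives 51 − 24 = 27. No deviation. ✓
  Low-ability: no degree gives 51 − 25 = 26; degree gives 174 − 241 = -67. No deviation. ✓
Both hold — the high-ability type sends degree.

degree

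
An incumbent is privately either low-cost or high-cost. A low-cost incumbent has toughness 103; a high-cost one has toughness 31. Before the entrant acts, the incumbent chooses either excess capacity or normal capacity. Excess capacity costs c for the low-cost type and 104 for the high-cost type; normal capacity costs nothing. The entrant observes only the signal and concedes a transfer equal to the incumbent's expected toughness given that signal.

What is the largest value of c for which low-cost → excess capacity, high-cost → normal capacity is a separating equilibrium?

72

Under separation: excess capacity → low-cost (pays 103); normal capacity → high-cost (pays 31).
High-cost: 31 − 0 = 31 ≥ 103 − 104 = -1. Holds regardless of c. ✓
Low-cost: 103 − c ≥ 31 − 0, so c ≤ 103 − 31 = 72.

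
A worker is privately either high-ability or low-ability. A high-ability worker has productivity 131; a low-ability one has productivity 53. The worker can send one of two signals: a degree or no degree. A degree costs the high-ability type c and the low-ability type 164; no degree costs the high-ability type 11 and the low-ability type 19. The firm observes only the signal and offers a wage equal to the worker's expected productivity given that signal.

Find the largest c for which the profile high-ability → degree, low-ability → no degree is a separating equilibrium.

89

Under separation: degree → high-ability (pays 131); no degree → low-ability (pays 53).
Low-ability: 53 − 19 = 34 ≥ 131 − 164 = -33. Holds regardless of c. ✓
High-ability: 131 − c ≥ 53 − 11, so c ≤ 131 − 42 = 89.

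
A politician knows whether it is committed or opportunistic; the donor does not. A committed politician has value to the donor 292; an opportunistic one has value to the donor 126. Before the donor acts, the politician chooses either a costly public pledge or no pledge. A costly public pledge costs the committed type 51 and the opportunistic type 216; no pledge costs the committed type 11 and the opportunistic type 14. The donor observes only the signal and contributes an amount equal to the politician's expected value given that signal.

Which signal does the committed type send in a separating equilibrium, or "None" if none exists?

pledge

Try committed → pledge, opportunistic → no pledge:
  Under separation the donor infers type exactly: pledge → committed (pays 292), no pledge → opportunistic (pays 126).
  Committed: pledge gives 292 − 51 = 241; no pledge gives 126 − 11 = 115. No deviation. ✓
  Opportunistic: no pledge gives 126 − 14 = 112; pledge gives 292 − 216 = 76. No deviation. ✓
Both hold — the committed type sends pledge.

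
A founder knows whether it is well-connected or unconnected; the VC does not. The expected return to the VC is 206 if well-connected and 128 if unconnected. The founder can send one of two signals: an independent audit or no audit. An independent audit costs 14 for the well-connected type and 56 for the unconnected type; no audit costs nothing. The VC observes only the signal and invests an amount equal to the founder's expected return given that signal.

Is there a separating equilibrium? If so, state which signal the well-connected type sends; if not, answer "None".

None

Try well-connected → audit, unconnected → no audit:
  If types separate, audit earns payment 206 and no audit earns 128.
  Well-connected: audit gives 206 − 14 = 192; no audit gives 128 − 0 = 128. No deviation. ✓
  Unconnected: no audit gives 128 − 0 = 128; audit gives 206 − 56 = 150. Would deviate. ✗
Try well-connected → no audit, unconnected → audit:
  If types separate, no audit earns payment 206 and audit earns 128.
  Well-connected: no audit gives 206 − 0 = 206; audit gives 128 − 14 = 114. No deviation. ✓
  Unconnected: audit gives 128 − 56 = 72; no audit gives 206 − 0 = 206. Would deviate. ✗
Neither assignment is incentive-compatible.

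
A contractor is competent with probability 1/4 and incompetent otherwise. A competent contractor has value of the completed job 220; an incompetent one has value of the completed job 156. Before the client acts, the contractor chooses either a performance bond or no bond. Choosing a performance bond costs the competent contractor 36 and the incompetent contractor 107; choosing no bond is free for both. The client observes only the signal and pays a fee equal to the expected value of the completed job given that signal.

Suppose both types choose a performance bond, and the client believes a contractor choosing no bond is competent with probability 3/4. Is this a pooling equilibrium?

On the equilibrium path (bond) the client holds the prior 1/4 and pays 1/4·220 + 3/4·156 = 172. Off-path (no bond) belief 3/4 gives 3/4·220 + 1/4·156 = 204.
Competent: bond gives 172 − 36 = 136; no bond gives 204 − 0 = 204. Deviates. ✗
Incompetent: bond gives 172 − 107 = 65; no bond gives 204 − 0 = 204. Deviates. ✗

No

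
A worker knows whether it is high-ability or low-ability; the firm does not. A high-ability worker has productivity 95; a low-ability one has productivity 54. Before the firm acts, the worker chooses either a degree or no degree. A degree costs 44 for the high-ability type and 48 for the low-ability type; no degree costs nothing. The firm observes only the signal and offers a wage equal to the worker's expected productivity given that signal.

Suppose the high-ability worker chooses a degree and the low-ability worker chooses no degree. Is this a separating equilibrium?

No

Under separation the firm infers type exactly: degree → high-ability (pays 95), no degree → low-ability (pays 54).
High-ability: degree gives 95 − 44 = 51; no degree gives 54 − 0 = 54. Would deviate. ✗
Low-ability: no degree gives 54 − 0 = 54; degree gives 95 − 48 = 47. No deviation. ✓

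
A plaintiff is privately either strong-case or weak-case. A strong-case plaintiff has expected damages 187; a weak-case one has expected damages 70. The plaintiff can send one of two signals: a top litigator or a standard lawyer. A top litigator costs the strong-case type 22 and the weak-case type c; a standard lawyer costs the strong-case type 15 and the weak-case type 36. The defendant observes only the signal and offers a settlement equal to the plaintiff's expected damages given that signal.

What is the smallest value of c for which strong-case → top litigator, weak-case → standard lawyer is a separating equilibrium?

Under separation: top litigator → strong-case (pays 187); standard lawyer → weak-case (pays 70).
Strong-case: 187 − 22 = 165 ≥ 70 − 15 = 55. Holds regardless of c. ✓
Weak-case: 70 − 36 ≥ 187 − c, so c ≥ 187 − 34 = 153.

153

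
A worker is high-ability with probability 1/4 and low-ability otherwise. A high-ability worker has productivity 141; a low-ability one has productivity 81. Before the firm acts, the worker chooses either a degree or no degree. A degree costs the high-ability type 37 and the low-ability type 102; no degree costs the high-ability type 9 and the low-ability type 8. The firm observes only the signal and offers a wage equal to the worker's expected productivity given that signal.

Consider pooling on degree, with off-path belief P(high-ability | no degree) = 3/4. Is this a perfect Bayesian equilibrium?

No

On the equilibrium path (degree) the firm holds the prior 1/4 and pays 1/4·141 + 3/4·81 = 96. Off-path (no degree) belief 3/4 gives 3/4·141 + 1/4·81 = 126.
High-ability: degree gives 96 − 37 = 59; no degree gives 126 − 9 = 117. Deviates. ✗
Low-ability: degree gives 96 − 102 = -6; no degree gives 126 − 8 = 118. Deviates. ✗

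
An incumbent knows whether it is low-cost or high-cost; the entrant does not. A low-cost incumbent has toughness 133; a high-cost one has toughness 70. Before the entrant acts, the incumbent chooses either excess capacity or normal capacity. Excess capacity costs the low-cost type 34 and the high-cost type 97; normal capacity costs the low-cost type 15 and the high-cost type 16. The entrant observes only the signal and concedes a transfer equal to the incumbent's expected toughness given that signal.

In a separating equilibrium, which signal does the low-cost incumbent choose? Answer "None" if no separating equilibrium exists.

Try low-cost → excess capacity, high-cost → normal capacity:
  If types separate, excess capacity earns payment 133 and normal capacity earns 70.
  Low-cost: excess capacity gives 133 − 34 = 99; normal capacity gives 70 − 15 = 55. No deviation. ✓
  High-cost: normal capacity gives 70 − 16 = 54; excess capacity gives 133 − 97 = 36. No deviation. ✓
Both hold — the low-cost type sends excess capacity.

excess capacity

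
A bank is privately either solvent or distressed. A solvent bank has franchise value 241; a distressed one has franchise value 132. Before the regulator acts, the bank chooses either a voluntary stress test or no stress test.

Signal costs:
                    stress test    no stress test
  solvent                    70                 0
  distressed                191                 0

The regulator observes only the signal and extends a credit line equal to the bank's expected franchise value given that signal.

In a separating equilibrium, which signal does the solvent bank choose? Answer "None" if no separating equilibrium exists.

Try solvent → stress test, distressed → no stress test:
  Under separation the regulator infers type exactly: stress test → solvent (pays 241), no stress test → distressed (pays 132).
  Solvent: stress test gives 241 − 70 = 171; no stress test gives 132 − 0 = 132. No deviation. ✓
  Distressed: no stress test gives 132 − 0 = 132; stress test gives 241 − 191 = 50. No deviation. ✓
Both hold — the solvent type sends stress test.

stress test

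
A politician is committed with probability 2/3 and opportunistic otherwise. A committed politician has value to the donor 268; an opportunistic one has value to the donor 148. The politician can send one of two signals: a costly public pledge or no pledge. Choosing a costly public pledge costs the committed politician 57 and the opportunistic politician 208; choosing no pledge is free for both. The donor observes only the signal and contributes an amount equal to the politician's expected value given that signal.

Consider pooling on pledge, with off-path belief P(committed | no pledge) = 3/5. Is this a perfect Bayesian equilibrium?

No

On the equilibrium path (pledge) the donor holds the prior 2/3 and pays 2/3·268 + 1/3·148 = 228. Off-path (no pledge) belief 3/5 gives 3/5·268 + 2/5·148 = 220.
Committed: pledge gives 228 − 57 = 171; no pledge gives 220 − 0 = 220. Deviates. ✗
Opportunistic: pledge gives 228 − 208 = 20; no pledge gives 220 − 0 = 220. Deviates. ✗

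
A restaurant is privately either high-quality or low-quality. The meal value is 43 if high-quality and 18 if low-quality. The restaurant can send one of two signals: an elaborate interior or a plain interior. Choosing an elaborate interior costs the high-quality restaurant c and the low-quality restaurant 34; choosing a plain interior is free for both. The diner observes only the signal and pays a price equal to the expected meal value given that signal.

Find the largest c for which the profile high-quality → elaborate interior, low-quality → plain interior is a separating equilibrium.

25

Under separation: elaborate interior → high-quality (pays 43); plain interior → low-quality (pays 18).
Low-quality: 18 − 0 = 18 ≥ 43 − 34 = 9. Holds regardless of c. ✓
High-quality: 43 − c ≥ 18 − 0, so c ≤ 43 − 18 = 25.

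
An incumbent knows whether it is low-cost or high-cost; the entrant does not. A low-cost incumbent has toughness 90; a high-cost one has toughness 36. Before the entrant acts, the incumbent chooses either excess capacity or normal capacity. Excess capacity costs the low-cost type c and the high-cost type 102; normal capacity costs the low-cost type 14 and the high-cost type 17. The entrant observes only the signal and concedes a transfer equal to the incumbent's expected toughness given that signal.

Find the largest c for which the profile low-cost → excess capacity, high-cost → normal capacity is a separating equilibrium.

Under separation: excess capacity → low-cost (pays 90); normal capacity → high-cost (pays 36).
High-cost: 36 − 17 = 19 ≥ 90 − 102 = -12. Holds regardless of c. ✓
Low-cost: 90 − c ≥ 36 − 14, so c ≤ 90 − 22 = 68.

68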